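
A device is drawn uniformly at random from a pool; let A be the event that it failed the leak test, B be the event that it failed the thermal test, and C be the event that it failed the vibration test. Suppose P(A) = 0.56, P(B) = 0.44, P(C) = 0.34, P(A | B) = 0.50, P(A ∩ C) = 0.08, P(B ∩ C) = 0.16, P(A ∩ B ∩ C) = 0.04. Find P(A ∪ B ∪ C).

P(A ∩ B) = P(B)·P(A|B) = 0.44 × 0.50 = 0.22
By inclusion–exclusion:
P(A ∪ B ∪ C) = 0.56 + 0.44 + 0.34 − 0.22 − 0.08 − 0.16 + 0.04 = 0.92

0.92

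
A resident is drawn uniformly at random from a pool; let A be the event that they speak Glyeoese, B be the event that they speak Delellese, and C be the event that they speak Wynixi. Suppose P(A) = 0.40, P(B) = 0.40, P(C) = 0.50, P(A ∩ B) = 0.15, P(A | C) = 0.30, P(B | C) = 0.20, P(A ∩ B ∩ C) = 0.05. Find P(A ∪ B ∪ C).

0.95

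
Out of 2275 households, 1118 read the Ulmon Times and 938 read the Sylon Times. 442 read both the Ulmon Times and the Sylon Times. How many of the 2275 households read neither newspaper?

N(≥1) = 1118 + 938 − 442 = 1614
None: 2275 − 1614 = 661

661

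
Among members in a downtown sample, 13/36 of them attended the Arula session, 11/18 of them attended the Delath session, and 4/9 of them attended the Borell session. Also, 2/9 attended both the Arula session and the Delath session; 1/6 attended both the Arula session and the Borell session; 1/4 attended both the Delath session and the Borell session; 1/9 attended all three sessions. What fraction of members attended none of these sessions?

P(≥1) = 13/36 + 11/18 + 4/9 − 2/9 − 1/6 − 1/4 + 1/9 = 8/9
P(none) = 1 − 8/9 = 1/9

1/9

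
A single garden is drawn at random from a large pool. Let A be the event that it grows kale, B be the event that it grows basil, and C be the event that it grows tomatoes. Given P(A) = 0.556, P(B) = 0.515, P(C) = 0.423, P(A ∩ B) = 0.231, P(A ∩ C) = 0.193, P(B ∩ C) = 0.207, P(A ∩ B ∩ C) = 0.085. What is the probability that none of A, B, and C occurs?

0.052

Inclusion–exclusion gives
P(A ∪ B ∪ C) = 0.556 + 0.515 + 0.423 − 0.231 − 0.193 − 0.207 + 0.085 = 0.948
P(none) = 1 − 0.948 = 0.052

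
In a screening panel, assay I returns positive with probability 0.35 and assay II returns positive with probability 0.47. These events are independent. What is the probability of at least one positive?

0.6555

Independence gives P(none) = ∏(1 − pᵢ).
P(none) = (1 − 0.35) × (1 − 0.47) = 0.65 × 0.53 = 0.3445
P(at least one) = 1 − 0.3445 = 0.6555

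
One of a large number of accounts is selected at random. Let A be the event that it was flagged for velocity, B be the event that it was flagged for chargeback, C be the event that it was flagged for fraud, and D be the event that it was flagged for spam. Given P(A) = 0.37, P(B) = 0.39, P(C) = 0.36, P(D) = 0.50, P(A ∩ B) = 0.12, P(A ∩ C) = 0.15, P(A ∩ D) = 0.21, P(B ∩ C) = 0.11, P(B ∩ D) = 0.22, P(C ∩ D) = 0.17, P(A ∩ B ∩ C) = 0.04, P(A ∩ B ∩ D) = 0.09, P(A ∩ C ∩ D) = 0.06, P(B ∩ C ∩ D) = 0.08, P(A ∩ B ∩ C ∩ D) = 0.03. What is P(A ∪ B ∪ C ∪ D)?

0.88

P(A ∪ B ∪ C ∪ D) = 0.37 + 0.39 + 0.36 + 0.50 − 0.12 − 0.15 − 0.21 − 0.11 − 0.22 − 0.17 + 0.04 + 0.09 + 0.06 + 0.08 − 0.03 = 0.88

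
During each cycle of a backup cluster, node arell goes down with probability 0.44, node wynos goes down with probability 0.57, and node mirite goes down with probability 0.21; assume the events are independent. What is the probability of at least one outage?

0.809768

P(none) = (1 − 0.44) × (1 − 0.57) × (1 − 0.21) = 0.56 × 0.43 × 0.79 = 0.190232
P(at least one) = 1 − 0.190232 = 0.809768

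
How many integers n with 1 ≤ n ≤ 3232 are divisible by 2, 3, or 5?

2370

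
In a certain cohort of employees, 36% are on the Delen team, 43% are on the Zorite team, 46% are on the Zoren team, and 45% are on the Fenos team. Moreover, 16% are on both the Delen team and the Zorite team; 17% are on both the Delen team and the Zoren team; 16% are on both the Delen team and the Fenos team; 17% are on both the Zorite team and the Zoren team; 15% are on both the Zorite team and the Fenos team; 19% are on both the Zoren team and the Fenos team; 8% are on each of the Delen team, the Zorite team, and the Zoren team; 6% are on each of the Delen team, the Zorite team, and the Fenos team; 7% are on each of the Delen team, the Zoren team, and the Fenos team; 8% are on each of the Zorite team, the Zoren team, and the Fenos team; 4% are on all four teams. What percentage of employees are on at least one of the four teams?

95%

P(at least one) = 36 + 43 + 46 + 45 − 16 − 17 − 16 − 17 − 15 − 19 + 8 + 6 + 7 + 8 − 4 = 95%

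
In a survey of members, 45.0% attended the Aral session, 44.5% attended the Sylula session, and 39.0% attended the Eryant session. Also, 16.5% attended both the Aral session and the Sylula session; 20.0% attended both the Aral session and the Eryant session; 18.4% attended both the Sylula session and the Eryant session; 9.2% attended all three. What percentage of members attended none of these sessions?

By inclusion-exclusion,
P(at least one) = 45.0 + 44.5 + 39.0 − 16.5 − 20.0 − 18.4 + 9.2 = 82.8%
P(none) = 100% − 82.8% = 17.2%

17.2%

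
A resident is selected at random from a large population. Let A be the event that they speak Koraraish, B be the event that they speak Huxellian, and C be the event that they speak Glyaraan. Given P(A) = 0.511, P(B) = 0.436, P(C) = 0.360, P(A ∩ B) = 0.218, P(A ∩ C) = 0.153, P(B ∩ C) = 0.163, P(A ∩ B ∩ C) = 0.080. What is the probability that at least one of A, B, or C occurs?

By inclusion-exclusion,
P(A ∪ B ∪ C) = 0.511 + 0.436 + 0.360 − 0.218 − 0.153 − 0.163 + 0.080 = 0.853

0.853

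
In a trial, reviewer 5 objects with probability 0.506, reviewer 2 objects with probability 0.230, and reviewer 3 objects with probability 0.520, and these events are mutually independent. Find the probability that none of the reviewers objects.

P(none) = (1 − 0.506) × (1 − 0.230) × (1 − 0.520) = 0.494 × 0.770 × 0.480 = 0.1825824

0.1825824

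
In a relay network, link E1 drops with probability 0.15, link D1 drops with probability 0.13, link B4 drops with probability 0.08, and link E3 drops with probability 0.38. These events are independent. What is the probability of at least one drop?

0.5781892

P(none) = (1 − 0.15) × (1 − 0.13) × (1 − 0.08) × (1 − 0.38) = 0.85 × 0.87 × 0.92 × 0.62 = 0.4218108
P(at least one) = 1 − 0.4218108 = 0.5781892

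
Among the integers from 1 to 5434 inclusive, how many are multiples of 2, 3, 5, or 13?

4096

2717 + 1811 + 1086 + 418 − 905 − 543 − 209 − 362 − 139 − 83 + 181 + 69 + 41 + 27 − 13 = 4096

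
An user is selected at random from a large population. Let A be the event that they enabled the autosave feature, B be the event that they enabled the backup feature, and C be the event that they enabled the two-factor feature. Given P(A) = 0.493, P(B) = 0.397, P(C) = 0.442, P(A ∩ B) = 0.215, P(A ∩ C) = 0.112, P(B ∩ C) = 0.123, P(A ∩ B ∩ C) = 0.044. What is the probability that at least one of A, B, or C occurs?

P(A ∪ B ∪ C) = 0.493 + 0.397 + 0.442 − 0.215 − 0.112 − 0.123 + 0.044 = 0.926

0.926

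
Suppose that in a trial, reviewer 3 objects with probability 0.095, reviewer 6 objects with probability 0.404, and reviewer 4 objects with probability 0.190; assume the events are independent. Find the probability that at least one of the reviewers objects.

P(none) = (1 − 0.095) × (1 − 0.404) × (1 − 0.190) = 0.905 × 0.596 × 0.810 = 0.4368978
P(at least one) = 1 − 0.4368978 = 0.5631022

0.5631022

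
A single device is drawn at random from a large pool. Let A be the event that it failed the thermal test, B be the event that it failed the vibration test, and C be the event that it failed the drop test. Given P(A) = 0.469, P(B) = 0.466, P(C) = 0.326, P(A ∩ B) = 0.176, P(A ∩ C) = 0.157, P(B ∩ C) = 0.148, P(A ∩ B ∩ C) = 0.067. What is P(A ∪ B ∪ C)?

0.847

By inclusion-exclusion,
P(A ∪ B ∪ C) = 0.469 + 0.466 + 0.326 − 0.176 − 0.157 − 0.148 + 0.067 = 0.847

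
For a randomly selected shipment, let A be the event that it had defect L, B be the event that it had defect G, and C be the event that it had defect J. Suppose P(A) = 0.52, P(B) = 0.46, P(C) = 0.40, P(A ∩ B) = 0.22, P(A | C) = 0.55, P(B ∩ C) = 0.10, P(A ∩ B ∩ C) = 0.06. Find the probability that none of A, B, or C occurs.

P(A ∩ C) = P(C)·P(A|C) = 0.40 × 0.55 = 0.22
By inclusion-exclusion,
P(A ∪ B ∪ C) = 0.52 + 0.46 + 0.40 − 0.22 − 0.22 − 0.10 + 0.06 = 0.90
P(none) = 1 − 0.90 = 0.10

0.10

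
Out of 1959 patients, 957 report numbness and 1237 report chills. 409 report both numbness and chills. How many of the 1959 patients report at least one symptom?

1785

Using inclusion–exclusion:
N(≥1) = 957 + 1237 − 409 = 1785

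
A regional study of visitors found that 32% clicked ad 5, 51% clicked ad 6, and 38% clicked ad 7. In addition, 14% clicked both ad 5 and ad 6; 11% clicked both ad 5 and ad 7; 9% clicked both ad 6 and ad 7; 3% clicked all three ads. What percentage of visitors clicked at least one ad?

By inclusion-exclusion,
P(≥1) = 32 + 51 + 38 − 14 − 11 − 9 + 3 = 90%

90%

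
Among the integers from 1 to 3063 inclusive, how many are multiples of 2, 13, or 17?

By inclusion–exclusion:
1531 + 235 + 180 − 117 − 90 − 13 + 6 = 1732

1732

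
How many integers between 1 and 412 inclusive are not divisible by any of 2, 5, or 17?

155

Inclusion–exclusion gives
floor(412/2) + floor(412/5) + floor(412/17) − floor(412/10) − floor(412/34) − floor(412/85) + floor(412/170) = 206 + 82 + 24 − 41 − 12 − 4 + 2 = 257
412 − 257 = 155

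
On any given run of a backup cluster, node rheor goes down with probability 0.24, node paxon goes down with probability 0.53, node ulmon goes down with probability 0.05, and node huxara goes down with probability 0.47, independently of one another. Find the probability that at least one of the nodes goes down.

0.8201498

P(none) = (1 − 0.24) × (1 − 0.53) × (1 − 0.05) × (1 − 0.47) = 0.76 × 0.47 × 0.95 × 0.53 = 0.1798502
P(at least one) = 1 − 0.1798502 = 0.8201498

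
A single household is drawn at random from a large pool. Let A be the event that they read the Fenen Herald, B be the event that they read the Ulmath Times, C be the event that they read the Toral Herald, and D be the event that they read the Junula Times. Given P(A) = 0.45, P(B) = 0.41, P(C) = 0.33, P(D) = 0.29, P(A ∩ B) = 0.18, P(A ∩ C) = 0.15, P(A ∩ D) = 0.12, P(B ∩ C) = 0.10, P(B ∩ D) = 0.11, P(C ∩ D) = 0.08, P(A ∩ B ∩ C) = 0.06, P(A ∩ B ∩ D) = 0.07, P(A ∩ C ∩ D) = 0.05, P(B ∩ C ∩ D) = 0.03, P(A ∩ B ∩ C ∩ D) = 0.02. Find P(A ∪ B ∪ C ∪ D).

0.93

P(A ∪ B ∪ C ∪ D) = 0.45 + 0.41 + 0.33 + 0.29 − 0.18 − 0.15 − 0.12 − 0.10 − 0.11 − 0.08 + 0.06 + 0.07 + 0.05 + 0.03 − 0.02 = 0.93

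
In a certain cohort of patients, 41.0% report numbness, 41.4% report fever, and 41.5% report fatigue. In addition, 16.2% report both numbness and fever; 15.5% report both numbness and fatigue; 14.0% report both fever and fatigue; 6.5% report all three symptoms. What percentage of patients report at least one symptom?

Using inclusion–exclusion:
P(≥1) = 41.0 + 41.4 + 41.5 − 16.2 − 15.5 − 14.0 + 6.5 = 84.7%

84.7%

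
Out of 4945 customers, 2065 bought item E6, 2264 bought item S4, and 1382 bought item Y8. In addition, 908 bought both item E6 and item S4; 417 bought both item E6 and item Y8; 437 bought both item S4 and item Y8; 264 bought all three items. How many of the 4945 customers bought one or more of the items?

By inclusion-exclusion,
|at least one| = 2065 + 2264 + 1382 − 908 − 417 − 437 + 264 = 4213

4213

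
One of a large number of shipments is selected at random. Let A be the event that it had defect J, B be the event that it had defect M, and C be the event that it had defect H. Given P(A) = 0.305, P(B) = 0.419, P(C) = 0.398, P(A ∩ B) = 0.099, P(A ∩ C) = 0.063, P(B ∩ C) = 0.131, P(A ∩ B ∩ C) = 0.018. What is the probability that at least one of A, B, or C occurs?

0.847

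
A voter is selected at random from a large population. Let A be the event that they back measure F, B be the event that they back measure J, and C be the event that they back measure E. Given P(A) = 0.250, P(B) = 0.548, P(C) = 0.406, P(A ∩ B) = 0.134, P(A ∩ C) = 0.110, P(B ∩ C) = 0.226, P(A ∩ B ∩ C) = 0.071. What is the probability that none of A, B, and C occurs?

Inclusion–exclusion gives
P(A ∪ B ∪ C) = 0.250 + 0.548 + 0.406 − 0.134 − 0.110 − 0.226 + 0.071 = 0.805
P(none) = 1 − 0.805 = 0.195

0.195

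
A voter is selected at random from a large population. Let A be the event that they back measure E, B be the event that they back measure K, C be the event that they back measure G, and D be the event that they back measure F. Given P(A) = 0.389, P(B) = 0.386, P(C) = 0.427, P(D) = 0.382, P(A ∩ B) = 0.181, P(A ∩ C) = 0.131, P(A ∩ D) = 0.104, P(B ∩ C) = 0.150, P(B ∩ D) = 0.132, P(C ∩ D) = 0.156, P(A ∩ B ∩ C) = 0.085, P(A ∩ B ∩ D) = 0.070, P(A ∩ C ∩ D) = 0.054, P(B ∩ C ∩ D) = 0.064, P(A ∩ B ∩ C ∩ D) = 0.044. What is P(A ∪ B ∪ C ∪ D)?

Inclusion–exclusion gives
P(A ∪ B ∪ C ∪ D) = 0.389 + 0.386 + 0.427 + 0.382 − 0.181 − 0.131 − 0.104 − 0.150 − 0.132 − 0.156 + 0.085 + 0.070 + 0.054 + 0.064 − 0.044 = 0.959

0.959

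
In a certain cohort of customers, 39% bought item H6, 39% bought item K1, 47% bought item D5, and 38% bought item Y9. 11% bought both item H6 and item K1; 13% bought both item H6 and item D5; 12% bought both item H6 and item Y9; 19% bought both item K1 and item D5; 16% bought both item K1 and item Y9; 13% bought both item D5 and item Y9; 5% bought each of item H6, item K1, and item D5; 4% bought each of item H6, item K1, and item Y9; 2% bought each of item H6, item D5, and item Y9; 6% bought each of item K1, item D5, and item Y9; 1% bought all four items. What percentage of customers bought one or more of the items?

By inclusion-exclusion,
P(≥1) = 39 + 39 + 47 + 38 − 11 − 13 − 12 − 19 − 16 − 13 + 5 + 4 + 2 + 6 − 1 = 95%

95%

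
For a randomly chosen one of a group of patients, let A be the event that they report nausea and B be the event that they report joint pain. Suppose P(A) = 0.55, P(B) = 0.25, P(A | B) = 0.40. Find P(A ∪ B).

0.70

P(A ∩ B) = P(B)·P(A|B) = 0.25 × 0.40 = 0.10
P(A ∪ B) = 0.55 + 0.25 − 0.10 = 0.70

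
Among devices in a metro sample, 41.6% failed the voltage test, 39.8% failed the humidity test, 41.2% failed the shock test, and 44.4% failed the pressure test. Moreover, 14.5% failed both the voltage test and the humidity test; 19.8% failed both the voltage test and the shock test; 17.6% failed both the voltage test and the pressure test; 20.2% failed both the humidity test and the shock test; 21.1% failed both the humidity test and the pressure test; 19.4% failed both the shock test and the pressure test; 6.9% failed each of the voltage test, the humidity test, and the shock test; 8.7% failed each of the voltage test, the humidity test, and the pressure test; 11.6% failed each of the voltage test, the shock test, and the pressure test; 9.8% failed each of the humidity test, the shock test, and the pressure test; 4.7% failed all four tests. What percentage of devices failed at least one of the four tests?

P(at least one) = 41.6 + 39.8 + 41.2 + 44.4 − 14.5 − 19.8 − 17.6 − 20.2 − 21.1 − 19.4 + 6.9 + 8.7 + 11.6 + 9.8 − 4.7 = 86.7%

86.7%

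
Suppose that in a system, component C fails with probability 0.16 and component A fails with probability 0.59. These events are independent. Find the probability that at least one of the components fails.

0.6556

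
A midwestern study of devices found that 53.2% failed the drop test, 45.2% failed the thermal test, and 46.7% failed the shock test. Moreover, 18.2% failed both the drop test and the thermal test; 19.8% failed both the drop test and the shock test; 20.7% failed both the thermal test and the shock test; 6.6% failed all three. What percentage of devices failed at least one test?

93.0%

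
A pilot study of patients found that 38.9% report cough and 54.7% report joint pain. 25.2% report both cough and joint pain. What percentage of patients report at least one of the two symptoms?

68.4%

Apply inclusion-exclusion:
P(at least one) = 38.9 + 54.7 − 25.2 = 68.4%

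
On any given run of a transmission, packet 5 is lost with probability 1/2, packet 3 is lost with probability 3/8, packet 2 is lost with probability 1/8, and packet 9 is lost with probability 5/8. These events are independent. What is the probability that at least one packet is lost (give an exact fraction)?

P(none) = (1 − 1/2) × (1 − 3/8) × (1 − 1/8) × (1 − 5/8) = 1/2 × 5/8 × 7/8 × 3/8 = 105/1024
P(at least one) = 1 − 105/1024 = 919/1024

919/1024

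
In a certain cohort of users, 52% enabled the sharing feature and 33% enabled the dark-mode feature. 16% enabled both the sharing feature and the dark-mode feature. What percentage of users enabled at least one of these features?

69%

By inclusion–exclusion:
P(at least one) = 52 + 33 − 16 = 69%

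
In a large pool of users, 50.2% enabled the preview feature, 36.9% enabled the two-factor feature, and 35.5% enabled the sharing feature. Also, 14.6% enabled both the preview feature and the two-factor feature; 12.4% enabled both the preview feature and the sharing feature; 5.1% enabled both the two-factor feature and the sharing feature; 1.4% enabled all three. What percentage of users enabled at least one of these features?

91.9%

By inclusion-exclusion,
P(at least one) = 50.2 + 36.9 + 35.5 − 14.6 − 12.4 − 5.1 + 1.4 = 91.9%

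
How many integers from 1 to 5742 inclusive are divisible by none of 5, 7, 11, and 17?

⌊5742/5⌋ + ⌊5742/7⌋ + ⌊5742/11⌋ + ⌊5742/17⌋ − ⌊5742/35⌋ − ⌊5742/55⌋ − ⌊5742/85⌋ − ⌊5742/77⌋ − ⌊5742/119⌋ − ⌊5742/187⌋ + ⌊5742/385⌋ + ⌊5742/595⌋ + ⌊5742/935⌋ + ⌊5742/1309⌋ − ⌊5742/6545⌋ = 1148 + 820 + 522 + 337 − 164 − 104 − 67 − 74 − 48 − 30 + 14 + 9 + 6 + 4 − 0 = 2373
5742 − 2373 = 3369

3369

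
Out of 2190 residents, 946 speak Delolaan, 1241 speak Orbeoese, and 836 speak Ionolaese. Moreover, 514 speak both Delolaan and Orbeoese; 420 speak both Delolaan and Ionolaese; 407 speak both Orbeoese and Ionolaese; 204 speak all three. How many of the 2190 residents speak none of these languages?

Using inclusion–exclusion:
|union| = 946 + 1241 + 836 − 514 − 420 − 407 + 204 = 1886
None: 2190 − 1886 = 304

304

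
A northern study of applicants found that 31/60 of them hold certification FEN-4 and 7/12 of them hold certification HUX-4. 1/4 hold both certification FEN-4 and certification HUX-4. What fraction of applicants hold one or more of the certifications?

17/20

Inclusion–exclusion gives
P(≥1) = 31/60 + 7/12 − 1/4 = 17/20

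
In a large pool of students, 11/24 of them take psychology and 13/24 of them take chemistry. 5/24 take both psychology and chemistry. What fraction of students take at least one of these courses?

19/24

Apply inclusion-exclusion:
P(≥1) = 11/24 + 13/24 − 5/24 = 19/24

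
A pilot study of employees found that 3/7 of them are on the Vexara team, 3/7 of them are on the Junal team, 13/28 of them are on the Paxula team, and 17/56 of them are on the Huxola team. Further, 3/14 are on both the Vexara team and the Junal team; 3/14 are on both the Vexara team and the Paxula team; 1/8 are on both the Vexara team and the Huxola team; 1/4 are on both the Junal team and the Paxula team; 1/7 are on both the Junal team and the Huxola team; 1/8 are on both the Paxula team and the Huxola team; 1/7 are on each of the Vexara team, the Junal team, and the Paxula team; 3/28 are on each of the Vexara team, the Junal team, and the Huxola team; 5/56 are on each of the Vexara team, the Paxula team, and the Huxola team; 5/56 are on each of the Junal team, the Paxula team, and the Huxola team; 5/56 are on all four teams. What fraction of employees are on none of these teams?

3/28

P(≥1) = 3/7 + 3/7 + 13/28 + 17/56 − 3/14 − 3/14 − 1/8 − 1/4 − 1/7 − 1/8 + 1/7 + 3/28 + 5/56 + 5/56 − 5/56 = 25/28
P(none) = 1 − 25/28 = 3/28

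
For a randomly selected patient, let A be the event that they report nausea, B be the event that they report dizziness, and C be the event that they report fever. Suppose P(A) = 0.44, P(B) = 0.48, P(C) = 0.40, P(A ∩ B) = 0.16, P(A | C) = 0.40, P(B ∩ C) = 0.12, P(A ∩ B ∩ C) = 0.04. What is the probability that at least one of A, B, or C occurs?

0.92

P(A ∩ C) = P(C)·P(A|C) = 0.40 × 0.40 = 0.16
Inclusion–exclusion gives
P(A ∪ B ∪ C) = 0.44 + 0.48 + 0.40 − 0.16 − 0.16 − 0.12 + 0.04 = 0.92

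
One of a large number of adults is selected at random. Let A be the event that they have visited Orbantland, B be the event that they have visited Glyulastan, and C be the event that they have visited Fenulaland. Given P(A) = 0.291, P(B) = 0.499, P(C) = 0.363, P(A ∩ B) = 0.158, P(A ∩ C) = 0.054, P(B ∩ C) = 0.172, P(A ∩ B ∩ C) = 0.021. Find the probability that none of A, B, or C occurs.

0.210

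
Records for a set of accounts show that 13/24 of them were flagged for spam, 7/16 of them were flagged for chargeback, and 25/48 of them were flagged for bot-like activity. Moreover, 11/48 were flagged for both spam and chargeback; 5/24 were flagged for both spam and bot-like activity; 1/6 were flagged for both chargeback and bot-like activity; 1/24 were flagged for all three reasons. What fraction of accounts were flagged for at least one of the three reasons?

15/16

Inclusion–exclusion gives
P(≥1) = 13/24 + 7/16 + 25/48 − 11/48 − 5/24 − 1/6 + 1/24 = 15/16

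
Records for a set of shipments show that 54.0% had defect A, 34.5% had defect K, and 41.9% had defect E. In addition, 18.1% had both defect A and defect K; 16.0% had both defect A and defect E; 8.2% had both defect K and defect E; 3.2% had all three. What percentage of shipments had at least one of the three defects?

P(at least one) = 54.0 + 34.5 + 41.9 − 18.1 − 16.0 − 8.2 + 3.2 = 91.3%

91.3%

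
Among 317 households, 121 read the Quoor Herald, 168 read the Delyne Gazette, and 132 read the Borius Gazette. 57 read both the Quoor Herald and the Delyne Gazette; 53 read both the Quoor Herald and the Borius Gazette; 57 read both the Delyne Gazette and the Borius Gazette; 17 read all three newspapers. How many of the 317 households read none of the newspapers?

46

By inclusion-exclusion,
|union| = 121 + 168 + 132 − 57 − 53 − 57 + 17 = 271
None: 317 − 271 = 46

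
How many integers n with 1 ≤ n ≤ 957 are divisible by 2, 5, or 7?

By inclusion-exclusion,
⌊957/2⌋ + ⌊957/5⌋ + ⌊957/7⌋ − ⌊957/10⌋ − ⌊957/14⌋ − ⌊957/35⌋ + ⌊957/70⌋ = 478 + 191 + 136 − 95 − 68 − 27 + 13 = 628

628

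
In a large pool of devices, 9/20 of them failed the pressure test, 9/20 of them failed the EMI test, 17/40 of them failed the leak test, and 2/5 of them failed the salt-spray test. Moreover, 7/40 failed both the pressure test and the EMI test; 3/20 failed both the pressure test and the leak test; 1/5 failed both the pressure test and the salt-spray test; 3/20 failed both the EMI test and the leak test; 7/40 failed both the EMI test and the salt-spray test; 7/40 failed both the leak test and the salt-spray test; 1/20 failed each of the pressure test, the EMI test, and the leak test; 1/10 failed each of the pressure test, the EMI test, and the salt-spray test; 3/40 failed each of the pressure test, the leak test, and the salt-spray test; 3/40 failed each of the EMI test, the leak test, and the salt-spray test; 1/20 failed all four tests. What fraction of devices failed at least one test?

19/20

By inclusion–exclusion:
P(union) = 9/20 + 9/20 + 17/40 + 2/5 − 7/40 − 3/20 − 1/5 − 3/20 − 7/40 − 7/40 + 1/20 + 1/10 + 3/40 + 3/40 − 1/20 = 19/20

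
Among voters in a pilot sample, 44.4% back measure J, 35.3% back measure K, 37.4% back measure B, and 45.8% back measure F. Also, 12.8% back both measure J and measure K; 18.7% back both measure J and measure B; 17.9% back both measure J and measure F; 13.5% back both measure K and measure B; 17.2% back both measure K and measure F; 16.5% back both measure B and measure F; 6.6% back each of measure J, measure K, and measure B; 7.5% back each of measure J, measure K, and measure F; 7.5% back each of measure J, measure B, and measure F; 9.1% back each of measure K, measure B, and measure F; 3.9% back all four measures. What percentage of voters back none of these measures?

P(≥1) = 44.4 + 35.3 + 37.4 + 45.8 − 12.8 − 18.7 − 17.9 − 13.5 − 17.2 − 16.5 + 6.6 + 7.5 + 7.5 + 9.1 − 3.9 = 93.1%
P(none) = 100% − 93.1% = 6.9%

6.9%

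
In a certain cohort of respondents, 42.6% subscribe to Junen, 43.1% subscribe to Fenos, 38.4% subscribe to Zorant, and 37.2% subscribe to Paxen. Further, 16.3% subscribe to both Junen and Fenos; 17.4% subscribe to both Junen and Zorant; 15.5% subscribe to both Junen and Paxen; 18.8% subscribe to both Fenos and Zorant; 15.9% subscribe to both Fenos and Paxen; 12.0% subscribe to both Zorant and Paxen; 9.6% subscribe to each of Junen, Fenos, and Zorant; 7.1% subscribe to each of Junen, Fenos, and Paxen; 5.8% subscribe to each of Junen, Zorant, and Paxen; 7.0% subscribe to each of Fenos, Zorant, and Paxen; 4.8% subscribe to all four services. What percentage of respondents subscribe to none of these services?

9.9%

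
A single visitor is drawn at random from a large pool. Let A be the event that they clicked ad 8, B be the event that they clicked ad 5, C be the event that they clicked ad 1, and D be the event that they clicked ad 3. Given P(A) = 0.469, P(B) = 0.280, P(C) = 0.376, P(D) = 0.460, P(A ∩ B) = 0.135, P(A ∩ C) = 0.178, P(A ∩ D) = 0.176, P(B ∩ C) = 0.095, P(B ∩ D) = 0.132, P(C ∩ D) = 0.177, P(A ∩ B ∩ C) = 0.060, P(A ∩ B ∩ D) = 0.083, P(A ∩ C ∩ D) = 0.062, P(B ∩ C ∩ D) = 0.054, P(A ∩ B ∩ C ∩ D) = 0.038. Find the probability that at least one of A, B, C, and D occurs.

P(A ∪ B ∪ C ∪ D) = 0.469 + 0.280 + 0.376 + 0.460 − 0.135 − 0.178 − 0.176 − 0.095 − 0.132 − 0.177 + 0.060 + 0.083 + 0.062 + 0.054 − 0.038 = 0.913

0.913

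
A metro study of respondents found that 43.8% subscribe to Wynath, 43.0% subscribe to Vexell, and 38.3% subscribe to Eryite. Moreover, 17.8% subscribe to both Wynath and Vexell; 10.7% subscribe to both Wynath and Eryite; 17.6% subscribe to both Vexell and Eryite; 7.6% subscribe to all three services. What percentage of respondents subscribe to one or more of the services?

P(at least one) = 43.8 + 43.0 + 38.3 − 17.8 − 10.7 − 17.6 + 7.6 = 86.6%

86.6%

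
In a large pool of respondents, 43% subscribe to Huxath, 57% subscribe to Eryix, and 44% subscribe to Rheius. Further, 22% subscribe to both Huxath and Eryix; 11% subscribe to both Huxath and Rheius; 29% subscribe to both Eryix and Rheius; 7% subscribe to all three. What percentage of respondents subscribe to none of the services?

11%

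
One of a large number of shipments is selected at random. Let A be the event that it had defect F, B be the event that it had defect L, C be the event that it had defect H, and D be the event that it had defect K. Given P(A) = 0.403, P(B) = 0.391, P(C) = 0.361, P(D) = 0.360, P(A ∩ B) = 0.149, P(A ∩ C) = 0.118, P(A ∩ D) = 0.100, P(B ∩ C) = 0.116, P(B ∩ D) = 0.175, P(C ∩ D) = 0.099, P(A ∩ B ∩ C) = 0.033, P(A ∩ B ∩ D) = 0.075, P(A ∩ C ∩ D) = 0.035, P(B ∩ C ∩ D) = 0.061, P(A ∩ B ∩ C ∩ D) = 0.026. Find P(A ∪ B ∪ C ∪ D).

0.936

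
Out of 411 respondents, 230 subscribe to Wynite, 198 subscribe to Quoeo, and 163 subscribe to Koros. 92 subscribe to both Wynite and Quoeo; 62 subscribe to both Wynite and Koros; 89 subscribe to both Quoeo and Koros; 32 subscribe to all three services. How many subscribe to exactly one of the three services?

201

By inclusion–exclusion (exactly-one form):
|exactly one| = 230 + 198 + 163 − 2·92 − 2·62 − 2·89 + 3·32 = 201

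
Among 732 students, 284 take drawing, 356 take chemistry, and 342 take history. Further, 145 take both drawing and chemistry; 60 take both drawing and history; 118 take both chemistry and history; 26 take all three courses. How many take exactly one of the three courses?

Using the inclusion–exclusion count for exactly one event:
N(exactly one) = 284 + 356 + 342 − 2·145 − 2·60 − 2·118 + 3·26 = 414

414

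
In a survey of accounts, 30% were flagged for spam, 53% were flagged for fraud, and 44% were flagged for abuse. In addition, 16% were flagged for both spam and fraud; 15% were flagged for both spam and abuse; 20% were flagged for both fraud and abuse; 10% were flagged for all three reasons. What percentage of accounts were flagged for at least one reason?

P(union) = 30 + 53 + 44 − 16 − 15 − 20 + 10 = 86%

86%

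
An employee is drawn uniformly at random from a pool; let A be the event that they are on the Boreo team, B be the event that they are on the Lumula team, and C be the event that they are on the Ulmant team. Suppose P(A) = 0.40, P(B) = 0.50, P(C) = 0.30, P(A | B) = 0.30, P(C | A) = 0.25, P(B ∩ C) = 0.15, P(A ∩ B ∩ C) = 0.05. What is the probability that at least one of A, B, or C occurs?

0.85

P(A ∩ B) = P(B)·P(A|B) = 0.50 × 0.30 = 0.15
P(A ∩ C) = P(A)·P(C|A) = 0.40 × 0.25 = 0.10
By inclusion-exclusion,
P(A ∪ B ∪ C) = 0.40 + 0.50 + 0.30 − 0.15 − 0.10 − 0.15 + 0.05 = 0.85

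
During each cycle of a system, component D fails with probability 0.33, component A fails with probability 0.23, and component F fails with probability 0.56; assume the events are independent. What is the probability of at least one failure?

P(none) = (1 − 0.33) × (1 − 0.23) × (1 − 0.56) = 0.67 × 0.77 × 0.44 = 0.226996
P(at least one) = 1 − 0.226996 = 0.773004

0.773004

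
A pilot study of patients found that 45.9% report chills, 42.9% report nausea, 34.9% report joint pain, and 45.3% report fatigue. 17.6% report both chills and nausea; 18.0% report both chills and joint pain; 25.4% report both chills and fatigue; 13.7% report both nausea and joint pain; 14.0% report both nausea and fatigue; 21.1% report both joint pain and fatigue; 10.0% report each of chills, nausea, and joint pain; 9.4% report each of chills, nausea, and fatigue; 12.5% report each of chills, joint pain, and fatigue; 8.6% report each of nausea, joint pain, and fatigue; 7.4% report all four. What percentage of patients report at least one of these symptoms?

92.3%

By inclusion-exclusion,
P(at least one) = 45.9 + 42.9 + 34.9 + 45.3 − 17.6 − 18.0 − 25.4 − 13.7 − 14.0 − 21.1 + 10.0 + 9.4 + 12.5 + 8.6 − 7.4 = 92.3%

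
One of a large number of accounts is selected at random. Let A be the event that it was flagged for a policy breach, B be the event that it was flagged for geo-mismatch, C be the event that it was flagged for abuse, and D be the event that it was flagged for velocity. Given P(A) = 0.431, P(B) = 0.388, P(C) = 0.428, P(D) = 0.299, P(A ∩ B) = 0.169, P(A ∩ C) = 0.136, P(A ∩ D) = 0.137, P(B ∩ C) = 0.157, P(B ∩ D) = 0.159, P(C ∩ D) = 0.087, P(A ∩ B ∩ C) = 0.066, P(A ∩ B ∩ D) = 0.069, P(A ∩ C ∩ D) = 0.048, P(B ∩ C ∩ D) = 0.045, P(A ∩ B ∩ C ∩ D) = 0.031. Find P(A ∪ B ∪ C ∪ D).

Using inclusion–exclusion:
P(A ∪ B ∪ C ∪ D) = 0.431 + 0.388 + 0.428 + 0.299 − 0.169 − 0.136 − 0.137 − 0.157 − 0.159 − 0.087 + 0.066 + 0.069 + 0.048 + 0.045 − 0.031 = 0.898

0.898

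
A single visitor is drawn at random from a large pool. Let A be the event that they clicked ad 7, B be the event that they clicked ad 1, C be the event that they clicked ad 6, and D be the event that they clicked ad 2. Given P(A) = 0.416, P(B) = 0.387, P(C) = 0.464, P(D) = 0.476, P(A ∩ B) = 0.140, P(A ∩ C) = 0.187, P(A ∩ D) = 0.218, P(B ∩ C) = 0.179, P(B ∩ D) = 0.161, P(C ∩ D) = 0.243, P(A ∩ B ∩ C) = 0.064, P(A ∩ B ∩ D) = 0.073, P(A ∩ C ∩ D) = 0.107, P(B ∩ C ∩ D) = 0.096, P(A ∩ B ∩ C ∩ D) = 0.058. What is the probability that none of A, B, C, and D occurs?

Using inclusion–exclusion:
P(A ∪ B ∪ C ∪ D) = 0.416 + 0.387 + 0.464 + 0.476 − 0.140 − 0.187 − 0.218 − 0.179 − 0.161 − 0.243 + 0.064 + 0.073 + 0.107 + 0.096 − 0.058 = 0.897
P(none) = 1 − 0.897 = 0.103

0.103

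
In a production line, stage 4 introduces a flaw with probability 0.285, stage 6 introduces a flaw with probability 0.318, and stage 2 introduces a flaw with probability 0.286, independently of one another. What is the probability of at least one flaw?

P(none) = (1 − 0.285) × (1 − 0.318) × (1 − 0.286) = 0.715 × 0.682 × 0.714 = 0.34816782
P(at least one) = 1 − 0.34816782 = 0.65183218

0.65183218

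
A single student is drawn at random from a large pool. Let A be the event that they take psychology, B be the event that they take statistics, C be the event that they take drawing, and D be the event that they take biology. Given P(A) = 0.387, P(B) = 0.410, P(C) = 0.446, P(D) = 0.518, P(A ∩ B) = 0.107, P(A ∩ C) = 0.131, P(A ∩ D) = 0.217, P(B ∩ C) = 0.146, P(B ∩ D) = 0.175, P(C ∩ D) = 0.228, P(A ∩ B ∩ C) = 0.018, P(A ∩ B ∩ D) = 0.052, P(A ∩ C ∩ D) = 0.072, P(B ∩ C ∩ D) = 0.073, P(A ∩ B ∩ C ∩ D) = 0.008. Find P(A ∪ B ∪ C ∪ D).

By inclusion-exclusion,
P(A ∪ B ∪ C ∪ D) = 0.387 + 0.410 + 0.446 + 0.518 − 0.107 − 0.131 − 0.217 − 0.146 − 0.175 − 0.228 + 0.018 + 0.052 + 0.072 + 0.073 − 0.008 = 0.964

0.964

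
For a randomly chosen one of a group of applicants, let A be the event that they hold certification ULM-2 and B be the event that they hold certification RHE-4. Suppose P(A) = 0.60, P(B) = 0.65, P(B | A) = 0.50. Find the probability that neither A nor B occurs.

P(A ∩ B) = P(A)·P(B|A) = 0.60 × 0.50 = 0.30
Inclusion–exclusion gives
P(A ∪ B) = 0.60 + 0.65 − 0.30 = 0.95
P(none) = 1 − 0.95 = 0.05

0.05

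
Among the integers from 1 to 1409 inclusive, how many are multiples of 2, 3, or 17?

Using inclusion–exclusion:
floor(1409/2) + floor(1409/3) + floor(1409/17) − floor(1409/6) − floor(1409/34) − floor(1409/51) + floor(1409/102) = 704 + 469 + 82 − 234 − 41 − 27 + 13 = 966

966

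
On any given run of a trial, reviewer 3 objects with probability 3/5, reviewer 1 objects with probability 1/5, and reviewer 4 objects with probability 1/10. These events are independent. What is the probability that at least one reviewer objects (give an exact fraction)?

89/125

Independence gives P(none) = ∏(1 − pᵢ).
P(none) = (1 − 3/5) × (1 − 1/5) × (1 − 1/10) = 2/5 × 4/5 × 9/10 = 36/125
P(at least one) = 1 − 36/125 = 89/125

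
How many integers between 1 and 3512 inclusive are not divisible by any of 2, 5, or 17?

Inclusion–exclusion gives
⌊3512/2⌋ + ⌊3512/5⌋ + ⌊3512/17⌋ − ⌊3512/10⌋ − ⌊3512/34⌋ − ⌊3512/85⌋ + ⌊3512/170⌋ = 1756 + 702 + 206 − 351 − 103 − 41 + 20 = 2189
3512 − 2189 = 1323

1323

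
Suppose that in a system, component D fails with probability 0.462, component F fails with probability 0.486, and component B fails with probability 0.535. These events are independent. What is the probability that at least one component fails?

0.87141262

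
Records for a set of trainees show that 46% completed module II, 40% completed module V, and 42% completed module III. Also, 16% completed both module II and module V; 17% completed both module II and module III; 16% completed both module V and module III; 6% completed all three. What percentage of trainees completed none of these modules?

15%

P(at least one) = 46 + 40 + 42 − 16 − 17 − 16 + 6 = 85%
P(none) = 100% − 85% = 15%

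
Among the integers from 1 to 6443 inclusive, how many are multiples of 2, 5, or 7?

4233

Apply inclusion-exclusion:
floor(6443/2) + floor(6443/5) + floor(6443/7) − floor(6443/10) − floor(6443/14) − floor(6443/35) + floor(6443/70) = 3221 + 1288 + 920 − 644 − 460 − 184 + 92 = 4233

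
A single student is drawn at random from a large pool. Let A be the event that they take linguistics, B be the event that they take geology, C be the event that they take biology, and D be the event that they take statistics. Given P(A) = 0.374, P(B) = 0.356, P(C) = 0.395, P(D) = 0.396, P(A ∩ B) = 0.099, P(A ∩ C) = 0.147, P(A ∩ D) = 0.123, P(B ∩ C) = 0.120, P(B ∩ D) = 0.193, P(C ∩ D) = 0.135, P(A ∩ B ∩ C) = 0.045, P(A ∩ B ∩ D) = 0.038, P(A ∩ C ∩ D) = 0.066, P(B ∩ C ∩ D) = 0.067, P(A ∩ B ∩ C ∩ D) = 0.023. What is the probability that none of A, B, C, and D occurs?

By inclusion–exclusion:
P(A ∪ B ∪ C ∪ D) = 0.374 + 0.356 + 0.395 + 0.396 − 0.099 − 0.147 − 0.123 − 0.120 − 0.193 − 0.135 + 0.045 + 0.038 + 0.066 + 0.067 − 0.023 = 0.897
P(none) = 1 − 0.897 = 0.103

0.103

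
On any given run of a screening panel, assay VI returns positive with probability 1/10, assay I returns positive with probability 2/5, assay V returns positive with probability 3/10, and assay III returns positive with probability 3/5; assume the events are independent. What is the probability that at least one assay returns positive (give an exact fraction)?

1061/1250

P(none) = (1 − 1/10) × (1 − 2/5) × (1 − 3/10) × (1 − 3/5) = 9/10 × 3/5 × 7/10 × 2/5 = 189/1250
P(at least one) = 1 − 189/1250 = 1061/1250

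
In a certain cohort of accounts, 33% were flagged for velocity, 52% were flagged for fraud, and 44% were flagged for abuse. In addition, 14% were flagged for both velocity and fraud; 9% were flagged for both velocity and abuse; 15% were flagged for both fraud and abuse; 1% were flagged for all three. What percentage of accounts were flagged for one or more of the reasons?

92%

Inclusion–exclusion gives
P(at least one) = 33 + 52 + 44 − 14 − 9 − 15 + 1 = 92%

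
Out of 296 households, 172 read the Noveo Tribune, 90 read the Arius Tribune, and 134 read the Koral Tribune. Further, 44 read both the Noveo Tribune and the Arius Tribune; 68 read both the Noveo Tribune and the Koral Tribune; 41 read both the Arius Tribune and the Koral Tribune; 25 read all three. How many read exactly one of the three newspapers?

165

|exactly one| = 172 + 90 + 134 − 2·44 − 2·68 − 2·41 + 3·25 = 165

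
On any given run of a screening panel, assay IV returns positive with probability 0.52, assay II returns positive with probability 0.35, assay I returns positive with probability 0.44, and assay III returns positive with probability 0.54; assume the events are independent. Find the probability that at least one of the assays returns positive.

Since the events are independent, P(none) is the product of the individual non-occurrence probabilities.
P(none) = (1 − 0.52) × (1 − 0.35) × (1 − 0.44) × (1 − 0.54) = 0.48 × 0.65 × 0.56 × 0.46 = 0.0803712
P(at least one) = 1 − 0.0803712 = 0.9196288

0.9196288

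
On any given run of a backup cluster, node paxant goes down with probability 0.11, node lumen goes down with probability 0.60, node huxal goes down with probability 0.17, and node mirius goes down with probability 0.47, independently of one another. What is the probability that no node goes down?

0.1566044

Independence gives P(none) = ∏(1 − pᵢ).
P(none) = (1 − 0.11) × (1 − 0.60) × (1 − 0.17) × (1 − 0.47) = 0.89 × 0.40 × 0.83 × 0.53 = 0.1566044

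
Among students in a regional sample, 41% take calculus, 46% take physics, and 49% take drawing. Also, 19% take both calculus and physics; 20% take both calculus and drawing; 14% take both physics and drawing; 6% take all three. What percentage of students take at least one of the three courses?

Apply inclusion-exclusion:
P(union) = 41 + 46 + 49 − 19 − 20 − 14 + 6 = 89%

89%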